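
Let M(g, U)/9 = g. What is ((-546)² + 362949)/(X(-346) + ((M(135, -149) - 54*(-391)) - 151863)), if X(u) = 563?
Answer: -661065/128971 ≈ -5.1257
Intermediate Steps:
M(g, U) = 9*g
((-546)² + 362949)/(X(-346) + ((M(135, -149) - 54*(-391)) - 151863)) = ((-546)² + 362949)/(563 + ((9*135 - 54*(-391)) - 151863)) = (298116 + 362949)/(563 + ((1215 + 21114) - 151863)) = 661065/(563 + (22329 - 151863)) = 661065/(563 - 129534) = 661065/(-128971) = 661065*(-1/128971) = -661065/128971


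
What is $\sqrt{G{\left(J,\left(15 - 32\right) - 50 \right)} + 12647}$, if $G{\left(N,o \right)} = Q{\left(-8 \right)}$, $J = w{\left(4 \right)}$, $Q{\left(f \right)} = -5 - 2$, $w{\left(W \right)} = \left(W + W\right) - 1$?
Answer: $4 \sqrt{790} \approx 112.43$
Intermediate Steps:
$w{\left(W \right)} = -1 + 2 W$ ($w{\left(W \right)} = 2 W - 1 = -1 + 2 W$)
$Q{\left(f \right)} = -7$ ($Q{\left(f \right)} = -5 - 2 = -7$)
$J = 7$ ($J = -1 + 2 \cdot 4 = -1 + 8 = 7$)
$G{\left(N,o \right)} = -7$
$\sqrt{G{\left(J,\left(15 - 32\right) - 50 \right)} + 12647} = \sqrt{-7 + 12647} = \sqrt{12640} = 4 \sqrt{790}$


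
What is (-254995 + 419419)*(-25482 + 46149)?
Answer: 3398150808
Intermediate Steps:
(-254995 + 419419)*(-25482 + 46149) = 164424*20667 = 3398150808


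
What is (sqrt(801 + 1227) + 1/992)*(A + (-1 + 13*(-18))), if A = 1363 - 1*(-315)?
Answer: 1443/992 + 37518*sqrt(3) ≈ 64985.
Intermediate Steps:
A = 1678 (A = 1363 + 315 = 1678)
(sqrt(801 + 1227) + 1/992)*(A + (-1 + 13*(-18))) = (sqrt(801 + 1227) + 1/992)*(1678 + (-1 + 13*(-18))) = (sqrt(2028) + 1/992)*(1678 + (-1 - 234)) = (26*sqrt(3) + 1/992)*(1678 - 235) = (1/992 + 26*sqrt(3))*1443 = 1443/992 + 37518*sqrt(3)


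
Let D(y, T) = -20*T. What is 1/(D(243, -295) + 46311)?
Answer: 1/52211 ≈ 1.9153e-5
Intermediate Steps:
1/(D(243, -295) + 46311) = 1/(-20*(-295) + 46311) = 1/(5900 + 46311) = 1/52211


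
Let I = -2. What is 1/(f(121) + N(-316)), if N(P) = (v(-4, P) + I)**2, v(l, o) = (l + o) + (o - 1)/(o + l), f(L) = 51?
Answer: 102400/10557237129 ≈ 9.6995e-6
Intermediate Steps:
v(l, o) = l + o + (-1 + o)/(l + o) (v(l, o) = (l + o) + (-1 + o)/(l + o) = l + o + (-1 + o)/(l + o))
N(P) = (-2 + (15 + P**2 - 7*P)/(-4 + P))**2 (N(P) = ((-1 + P + (-4)**2 + P**2 + 2*(-4)*P)/(-4 + P) - 2)**2 = ((-1 + P + 16 + P**2 - 8*P)/(-4 + P) - 2)**2 = ((15 + P**2 - 7*P)/(-4 + P) - 2)**2 = (-2 + (15 + P**2 - 7*P)/(-4 + P))**2)
1/(f(121) + N(-316)) = 1/(51 + (-23 - 1*(-316)**2 + 9*(-316))**2/(-4 - 316)**2) = 1/(51 + (-23 - 1*99856 - 2844)**2/(-320)**2) = 1/(51 + (-23 - 99856 - 2844)**2/102400) = 1/(51 + (1/102400)*(-102723)**2) = 1/(51 + (1/102400)*10552014729) = 1/(51 + 10552014729/102400) = 1/(10557237129/102400) = 102400/10557237129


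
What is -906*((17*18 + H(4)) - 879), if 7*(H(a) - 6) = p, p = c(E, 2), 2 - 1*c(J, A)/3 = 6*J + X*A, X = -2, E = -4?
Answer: 3514374/7 ≈ 5.0205e+5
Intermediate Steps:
c(J, A) = 6 - 18*J + 6*A (c(J, A) = 6 - 3*(6*J - 2*A) = 6 - 3*(-2*A + 6*J) = 6 + (-18*J + 6*A) = 6 - 18*J + 6*A)
p = 90 (p = 6 - 18*(-4) + 6*2 = 6 + 72 + 12 = 90)
H(a) = 132/7 (H(a) = 6 + (⅐)*90 = 6 + 90/7 = 132/7)
-906*((17*18 + H(4)) - 879) = -906*((17*18 + 132/7) - 879) = -906*((306 + 132/7) - 879) = -906*(2274/7 - 879) = -906*(-3879/7) = 3514374/7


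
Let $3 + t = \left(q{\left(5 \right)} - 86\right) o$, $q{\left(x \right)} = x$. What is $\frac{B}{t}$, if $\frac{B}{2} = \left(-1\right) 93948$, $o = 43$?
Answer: $\frac{31316}{581} \approx 53.9$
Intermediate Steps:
$t = -3486$ ($t = -3 + \left(5 - 86\right) 43 = -3 - 3483 = -3486$)
$B = -187896$ ($B = 2 \left(\left(-1\right) 93948\right) = 2 \left(-93948\right) = -187896$)
$\frac{B}{t} = - \frac{187896}{-3486} = \left(-187896\right) \left(- \frac{1}{3486}\right) = \frac{31316}{581}$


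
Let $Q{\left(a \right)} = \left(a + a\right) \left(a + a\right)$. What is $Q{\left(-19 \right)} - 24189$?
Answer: $-22745$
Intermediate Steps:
$Q{\left(a \right)} = 4 a^{2}$ ($Q{\left(a \right)} = 2 a 2 a = 4 a^{2}$)
$Q{\left(-19 \right)} - 24189 = 4 \left(-19\right)^{2} - 24189 = 4 \cdot 361 - 24189 = 1444 - 24189 = -22745$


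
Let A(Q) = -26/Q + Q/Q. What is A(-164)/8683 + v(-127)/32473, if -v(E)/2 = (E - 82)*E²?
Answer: 252646947393/1216893202 ≈ 207.62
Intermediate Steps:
A(Q) = 1 - 26/Q (A(Q) = -26/Q + 1 = 1 - 26/Q)
v(E) = -2*E²*(-82 + E) (v(E) = -2*(E - 82)*E² = -2*(-82 + E)*E² = -2*E²*(-82 + E))
A(-164)/8683 + v(-127)/32473 = ((-26 - 164)/(-164))/8683 + (2*(-127)²*(82 - 1*(-127)))/32473 = -1/164*(-190)*(1/8683) + (2*16129*(82 + 127))*(1/32473) = (95/82)*(1/8683) + (2*16129*209)*(1/32473) = 5/37474 + 6741922*(1/32473) = 5/37474 + 6741922/32473 = 252646947393/1216893202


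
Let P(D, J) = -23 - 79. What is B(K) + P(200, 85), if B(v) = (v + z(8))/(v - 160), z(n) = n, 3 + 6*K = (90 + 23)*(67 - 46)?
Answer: -23567/235 ≈ -100.29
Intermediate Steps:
P(D, J) = -102
K = 395 (K = -1/2 + ((90 + 23)*(67 - 46))/6 = -1/2 + (113*21)/6 = -1/2 + (1/6)*2373 = -1/2 + 791/2 = 395)
B(v) = (8 + v)/(-160 + v) (B(v) = (v + 8)/(v - 160) = (8 + v)/(-160 + v))
B(K) + P(200, 85) = (8 + 395)/(-160 + 395) - 102 = 403/235 - 102 = -23567/235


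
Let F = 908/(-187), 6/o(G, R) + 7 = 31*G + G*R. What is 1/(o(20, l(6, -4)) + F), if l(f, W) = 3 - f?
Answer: -103411/501002 ≈ -0.20641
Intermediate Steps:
o(G, R) = 6/(-7 + 31*G + G*R) (o(G, R) = 6/(-7 + (31*G + G*R)) = 6/(-7 + 31*G + G*R))
F = -908/187 (F = 908*(-1/187) = -908/187 ≈ -4.8556)
1/(o(20, l(6, -4)) + F) = 1/(6/(-7 + 31*20 + 20*(3 - 1*6)) - 908/187) = 1/(6/(-7 + 620 + 20*(3 - 6)) - 908/187) = 1/(6/(-7 + 620 + 20*(-3)) - 908/187) = 1/(6/(-7 + 620 - 60) - 908/187) = 1/(6/553 - 908/187) = 1/(-501002/103411) = -103411/501002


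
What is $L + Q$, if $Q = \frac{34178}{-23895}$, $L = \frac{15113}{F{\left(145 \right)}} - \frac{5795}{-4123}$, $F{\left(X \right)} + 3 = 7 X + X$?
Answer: $\frac{78215305088}{5999293755} \approx 13.037$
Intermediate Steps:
$F{\left(X \right)} = -3 + 8 X$ ($F{\left(X \right)} = -3 + \left(7 X + X\right) = -3 + 8 X$)
$L = \frac{3632406}{251069}$ ($L = \frac{15113}{-3 + 8 \cdot 145} - \frac{5795}{-4123} = \frac{15113}{-3 + 1160} - - \frac{305}{217} = \frac{15113}{1157} + \frac{305}{217} = \frac{3632406}{251069} \approx 14.468$)
$Q = - \frac{34178}{23895}$ ($Q = 34178 \left(- \frac{1}{23895}\right) = - \frac{34178}{23895} \approx -1.4303$)
$L + Q = \frac{3632406}{251069} - \frac{34178}{23895} = \frac{78215305088}{5999293755}$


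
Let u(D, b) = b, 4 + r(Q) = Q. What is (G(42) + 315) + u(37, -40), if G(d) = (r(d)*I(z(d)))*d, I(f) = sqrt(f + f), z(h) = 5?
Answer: 275 + 1596*sqrt(10) ≈ 5322.0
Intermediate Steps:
r(Q) = -4 + Q
I(f) = sqrt(2)*sqrt(f) (I(f) = sqrt(2*f) = sqrt(2)*sqrt(f))
G(d) = d*sqrt(10)*(-4 + d) (G(d) = ((-4 + d)*(sqrt(2)*sqrt(5)))*d = ((-4 + d)*sqrt(10))*d = (sqrt(10)*(-4 + d))*d = d*sqrt(10)*(-4 + d))
(G(42) + 315) + u(37, -40) = (42*sqrt(10)*(-4 + 42) + 315) - 40 = (42*sqrt(10)*38 + 315) - 40 = (1596*sqrt(10) + 315) - 40 = (315 + 1596*sqrt(10)) - 40 = 275 + 1596*sqrt(10)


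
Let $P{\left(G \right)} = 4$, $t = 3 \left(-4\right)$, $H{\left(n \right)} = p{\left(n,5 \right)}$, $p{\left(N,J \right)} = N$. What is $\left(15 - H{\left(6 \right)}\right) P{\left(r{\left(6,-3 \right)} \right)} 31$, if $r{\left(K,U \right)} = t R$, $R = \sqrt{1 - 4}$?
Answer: $1116$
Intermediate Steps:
$H{\left(n \right)} = n$
$t = -12$
$R = i \sqrt{3}$ ($R = \sqrt{-3} = i \sqrt{3} \approx 1.732 i$)
$r{\left(K,U \right)} = - 12 i \sqrt{3}$
$\left(15 - H{\left(6 \right)}\right) P{\left(r{\left(6,-3 \right)} \right)} 31 = \left(15 - 6\right) 4 \cdot 31 = 9 \cdot 4 \cdot 31 = 36 \cdot 31 = 1116$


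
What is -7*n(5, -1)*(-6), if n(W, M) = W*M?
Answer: -210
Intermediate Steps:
n(W, M) = M*W
-7*n(5, -1)*(-6) = -(-7)*5*(-6) = -7*(-5)*(-6) = 35*(-6) = -210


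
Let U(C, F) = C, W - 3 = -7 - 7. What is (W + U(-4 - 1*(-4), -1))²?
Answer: 121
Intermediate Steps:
W = -11 (W = 3 + (-7 - 7) = 3 - 14 = -11)
(W + U(-4 - 1*(-4), -1))² = (-11 + (-4 - 1*(-4)))² = (-11 + (-4 + 4))² = (-11 + 0)² = (-11)² = 121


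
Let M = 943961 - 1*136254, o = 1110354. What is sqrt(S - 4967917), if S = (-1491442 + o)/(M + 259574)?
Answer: I*sqrt(5658898687713393965)/1067281 ≈ 2228.9*I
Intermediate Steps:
M = 807707 (M = 943961 - 136254 = 807707)
S = -381088/1067281 (S = (-1491442 + 1110354)/(807707 + 259574) = -381088/1067281 ≈ -0.35706)
sqrt(S - 4967917) = sqrt(-381088/1067281 - 4967917) = sqrt(-5302163804765/1067281) = I*sqrt(5658898687713393965)/1067281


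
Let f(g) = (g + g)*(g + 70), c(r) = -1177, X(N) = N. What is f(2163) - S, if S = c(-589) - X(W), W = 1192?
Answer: 9662327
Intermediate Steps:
S = -2369 (S = -1177 - 1*1192 = -1177 - 1192 = -2369)
f(g) = 2*g*(70 + g) (f(g) = (2*g)*(70 + g) = 2*g*(70 + g))
f(2163) - S = 2*2163*(70 + 2163) - 1*(-2369) = 2*2163*2233 + 2369 = 9659958 + 2369 = 9662327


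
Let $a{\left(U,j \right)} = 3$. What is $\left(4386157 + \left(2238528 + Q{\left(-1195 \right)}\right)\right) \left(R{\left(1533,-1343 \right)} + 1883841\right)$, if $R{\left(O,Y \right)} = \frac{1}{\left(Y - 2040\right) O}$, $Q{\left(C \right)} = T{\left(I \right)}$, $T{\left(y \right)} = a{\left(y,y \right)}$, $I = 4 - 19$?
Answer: $\frac{9246040397514988832}{740877} \approx 1.248 \cdot 10^{13}$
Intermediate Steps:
$I = -15$ ($I = 4 - 19 = -15$)
$T{\left(y \right)} = 3$
$Q{\left(C \right)} = 3$
$R{\left(O,Y \right)} = \frac{1}{O \left(-2040 + Y\right)}$ ($R{\left(O,Y \right)} = \frac{1}{\left(-2040 + Y\right) O} = \frac{1}{O \left(-2040 + Y\right)}$)
$\left(4386157 + \left(2238528 + Q{\left(-1195 \right)}\right)\right) \left(R{\left(1533,-1343 \right)} + 1883841\right) = \left(4386157 + \left(2238528 + 3\right)\right) \left(\frac{1}{1533 \left(-2040 - 1343\right)} + 1883841\right) = \left(4386157 + 2238531\right) \left(\frac{1}{1533 \left(-3383\right)} + 1883841\right) = 6624688 \left(\frac{1}{1533} \left(- \frac{1}{3383}\right) + 1883841\right) = 6624688 \left(- \frac{1}{5186139} + 1883841\right) = 6624688 \cdot \frac{9769861279898}{5186139} = \frac{9246040397514988832}{740877}$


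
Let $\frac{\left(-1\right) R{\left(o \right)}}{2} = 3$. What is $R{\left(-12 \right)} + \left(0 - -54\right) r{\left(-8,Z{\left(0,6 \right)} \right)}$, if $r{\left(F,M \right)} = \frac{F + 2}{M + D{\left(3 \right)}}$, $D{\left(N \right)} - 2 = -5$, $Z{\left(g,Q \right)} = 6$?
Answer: $-114$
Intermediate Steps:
$R{\left(o \right)} = -6$ ($R{\left(o \right)} = \left(-2\right) 3 = -6$)
$D{\left(N \right)} = -3$ ($D{\left(N \right)} = 2 - 5 = -3$)
$r{\left(F,M \right)} = \frac{2 + F}{-3 + M}$ ($r{\left(F,M \right)} = \frac{F + 2}{M - 3} = \frac{2 + F}{-3 + M}$)
$R{\left(-12 \right)} + \left(0 - -54\right) r{\left(-8,Z{\left(0,6 \right)} \right)} = -6 + \left(0 - -54\right) \frac{2 - 8}{-3 + 6} = -6 + \left(0 + 54\right) \frac{1}{3} \left(-6\right) = -6 + 54 \cdot \frac{1}{3} \left(-6\right) = -6 + 54 \left(-2\right) = -6 - 108 = -114$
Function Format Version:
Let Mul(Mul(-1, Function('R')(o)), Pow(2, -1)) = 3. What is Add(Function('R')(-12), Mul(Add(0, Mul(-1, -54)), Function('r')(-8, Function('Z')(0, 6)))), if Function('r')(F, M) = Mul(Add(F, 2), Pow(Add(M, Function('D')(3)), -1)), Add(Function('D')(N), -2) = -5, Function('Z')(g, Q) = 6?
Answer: -114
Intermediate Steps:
Function('R')(o) = -6 (Function('R')(o) = Mul(-2, 3) = -6)
Function('D')(N) = -3 (Function('D')(N) = Add(2, -5) = -3)
Function('r')(F, M) = Mul(Pow(Add(-3, M), -1), Add(2, F)) (Function('r')(F, M) = Mul(Add(F, 2), Pow(Add(M, -3), -1)) = Mul(Add(2, F), Pow(Add(-3, M), -1)) = Mul(Pow(Add(-3, M), -1), Add(2, F)))
Add(Function('R')(-12), Mul(Add(0, Mul(-1, -54)), Function('r')(-8, Function('Z')(0, 6)))) = Add(-6, Mul(Add(0, Mul(-1, -54)), Mul(Pow(Add(-3, 6), -1), Add(2, -8)))) = Add(-6, Mul(Add(0, 54), Mul(Pow(3, -1), -6))) = Add(-6, Mul(54, Mul(Rational(1, 3), -6))) = Add(-6, Mul(54, -2)) = Add(-6, -108) = -114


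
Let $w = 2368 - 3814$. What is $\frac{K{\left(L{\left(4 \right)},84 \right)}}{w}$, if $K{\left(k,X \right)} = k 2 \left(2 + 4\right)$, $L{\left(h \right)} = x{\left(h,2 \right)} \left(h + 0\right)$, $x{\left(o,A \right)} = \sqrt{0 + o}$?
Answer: $- \frac{16}{241} \approx -0.06639$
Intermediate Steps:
$x{\left(o,A \right)} = \sqrt{o}$
$L{\left(h \right)} = h^{\frac{3}{2}}$ ($L{\left(h \right)} = \sqrt{h} \left(h + 0\right) = \sqrt{h} h = h^{\frac{3}{2}}$)
$K{\left(k,X \right)} = 12 k$ ($K{\left(k,X \right)} = k 2 \cdot 6 = k 12 = 12 k$)
$w = -1446$
$\frac{K{\left(L{\left(4 \right)},84 \right)}}{w} = \frac{12 \cdot 4^{\frac{3}{2}}}{-1446} = 12 \cdot 8 \left(- \frac{1}{1446}\right) = 96 \left(- \frac{1}{1446}\right) = - \frac{16}{241}$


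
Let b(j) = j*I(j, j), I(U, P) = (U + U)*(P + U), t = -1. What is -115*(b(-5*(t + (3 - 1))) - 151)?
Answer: 74865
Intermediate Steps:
I(U, P) = 2*U*(P + U) (I(U, P) = (2*U)*(P + U) = 2*U*(P + U))
b(j) = 4*j³ (b(j) = j*(2*j*(j + j)) = j*(2*j*(2*j)) = j*(4*j²) = 4*j³)
-115*(b(-5*(t + (3 - 1))) - 151) = -115*(4*(-5*(-1 + (3 - 1)))³ - 151) = -115*(4*(-5*(-1 + 2))³ - 151) = -115*(4*(-5*1)³ - 151) = -115*(4*(-5)³ - 151) = -115*(4*(-125) - 151) = -115*(-500 - 151) = -115*(-651) = 74865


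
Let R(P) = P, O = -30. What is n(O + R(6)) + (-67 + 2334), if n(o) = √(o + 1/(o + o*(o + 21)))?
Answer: 2267 + I*√3453/12 ≈ 2267.0 + 4.8969*I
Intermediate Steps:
n(o) = √(o + 1/(o + o*(21 + o)))
n(O + R(6)) + (-67 + 2334) = √((1 + (-30 + 6)²*(22 + (-30 + 6)))/((-30 + 6)*(22 + (-30 + 6)))) + (-67 + 2334) = √((1 + (-24)²*(22 - 24))/((-24)*(22 - 24))) + 2267 = √(-1/24*(1 + 576*(-2))/(-2)) + 2267 = √(-1/24*(-½)*(1 - 1152)) + 2267 = √(-1/24*(-½)*(-1151)) + 2267 = √(-1151/48) + 2267 = I*√3453/12 + 2267 = 2267 + I*√3453/12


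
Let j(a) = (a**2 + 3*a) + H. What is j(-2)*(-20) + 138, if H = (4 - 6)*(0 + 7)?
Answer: 458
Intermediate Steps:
H = -14 (H = -2*7 = -14)
j(a) = -14 + a**2 + 3*a (j(a) = (a**2 + 3*a) - 14 = -14 + a**2 + 3*a)
j(-2)*(-20) + 138 = (-14 + (-2)**2 + 3*(-2))*(-20) + 138 = (-14 + 4 - 6)*(-20) + 138 = -16*(-20) + 138 = 320 + 138 = 458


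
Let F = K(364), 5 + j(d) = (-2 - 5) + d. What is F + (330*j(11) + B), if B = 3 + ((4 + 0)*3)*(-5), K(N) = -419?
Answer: -806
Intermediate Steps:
j(d) = -12 + d (j(d) = -5 + ((-2 - 5) + d) = -5 + (-7 + d) = -12 + d)
B = -57 (B = 3 + (4*3)*(-5) = 3 + 12*(-5) = 3 - 60 = -57)
F = -419
F + (330*j(11) + B) = -419 + (330*(-12 + 11) - 57) = -419 + (330*(-1) - 57) = -419 + (-330 - 57) = -419 - 387 = -806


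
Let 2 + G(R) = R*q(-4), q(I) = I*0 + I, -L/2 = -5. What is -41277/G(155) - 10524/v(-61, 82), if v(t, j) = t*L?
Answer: 15862449/189710 ≈ 83.614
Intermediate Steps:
L = 10 (L = -2*(-5) = 10)
q(I) = I (q(I) = 0 + I = I)
G(R) = -2 - 4*R (G(R) = -2 + R*(-4) = -2 - 4*R)
v(t, j) = 10*t (v(t, j) = t*10 = 10*t)
-41277/G(155) - 10524/v(-61, 82) = -41277/(-2 - 4*155) - 10524/(10*(-61)) = -41277/(-2 - 620) - 10524/(-610) = -41277/(-622) - 10524*(-1/610) = -41277*(-1/622) + 5262/305 = 41277/622 + 5262/305 = 15862449/189710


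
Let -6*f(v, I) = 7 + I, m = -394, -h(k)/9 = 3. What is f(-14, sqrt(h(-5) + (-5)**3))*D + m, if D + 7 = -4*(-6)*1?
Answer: -2483/6 - 17*I*sqrt(38)/3 ≈ -413.83 - 34.932*I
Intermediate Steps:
h(k) = -27 (h(k) = -9*3 = -27)
D = 17 (D = -7 - 4*(-6)*1 = -7 + 24*1 = -7 + 24 = 17)
f(v, I) = -7/6 - I/6 (f(v, I) = -(7 + I)/6 = -7/6 - I/6)
f(-14, sqrt(h(-5) + (-5)**3))*D + m = (-7/6 - sqrt(-27 + (-5)**3)/6)*17 - 394 = (-7/6 - sqrt(-27 - 125)/6)*17 - 394 = (-7/6 - I*sqrt(38)/3)*17 - 394 = (-119/6 - 17*I*sqrt(38)/3) - 394 = -2483/6 - 17*I*sqrt(38)/3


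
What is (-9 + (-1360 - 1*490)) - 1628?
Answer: -3487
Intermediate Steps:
(-9 + (-1360 - 1*490)) - 1628 = (-9 + (-1360 - 490)) - 1628 = (-9 - 1850) - 1628 = -1859 - 1628 = -3487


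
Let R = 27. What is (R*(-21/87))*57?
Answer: -10773/29 ≈ -371.48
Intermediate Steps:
(R*(-21/87))*57 = (27*(-21/87))*57 = (27*(-21*1/87))*57 = (27*(-7/29))*57 = -189/29*57 = -10773/29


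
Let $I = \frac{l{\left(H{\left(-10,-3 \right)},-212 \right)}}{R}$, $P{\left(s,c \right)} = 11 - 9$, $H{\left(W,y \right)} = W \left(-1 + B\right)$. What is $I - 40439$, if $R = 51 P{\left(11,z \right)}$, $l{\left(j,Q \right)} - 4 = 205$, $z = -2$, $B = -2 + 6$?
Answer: $- \frac{4124569}{102} \approx -40437.0$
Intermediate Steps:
$B = 4$
$H{\left(W,y \right)} = 3 W$ ($H{\left(W,y \right)} = W \left(-1 + 4\right) = W 3 = 3 W$)
$l{\left(j,Q \right)} = 209$ ($l{\left(j,Q \right)} = 4 + 205 = 209$)
$P{\left(s,c \right)} = 2$ ($P{\left(s,c \right)} = 11 - 9 = 2$)
$R = 102$ ($R = 51 \cdot 2 = 102$)
$I = \frac{209}{102} \approx 2.049$
$I - 40439 = \frac{209}{102} - 40439 = - \frac{4124569}{102}$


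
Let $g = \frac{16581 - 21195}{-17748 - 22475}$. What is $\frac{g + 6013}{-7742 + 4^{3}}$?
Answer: $- \frac{241865513}{308832194} \approx -0.78316$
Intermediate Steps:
$g = \frac{4614}{40223}$ ($g = - \frac{4614}{-40223} = \left(-4614\right) \left(- \frac{1}{40223}\right) = \frac{4614}{40223} \approx 0.11471$)
$\frac{g + 6013}{-7742 + 4^{3}} = \frac{\frac{4614}{40223} + 6013}{-7742 + 4^{3}} = \frac{241865513}{40223 \left(-7742 + 64\right)} = \frac{241865513}{40223 \left(-7678\right)} = \frac{241865513}{40223} \left(- \frac{1}{7678}\right) = - \frac{241865513}{308832194}$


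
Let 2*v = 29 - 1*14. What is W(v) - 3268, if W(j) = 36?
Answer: -3232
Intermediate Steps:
v = 15/2 (v = (29 - 1*14)/2 = (29 - 14)/2 = (1/2)*15 = 15/2 ≈ 7.5000)
W(v) - 3268 = 36 - 3268 = -3232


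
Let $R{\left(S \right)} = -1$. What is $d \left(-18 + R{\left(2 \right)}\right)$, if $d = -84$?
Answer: $1596$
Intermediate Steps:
$d \left(-18 + R{\left(2 \right)}\right) = - 84 \left(-18 - 1\right) = \left(-84\right) \left(-19\right) = 1596$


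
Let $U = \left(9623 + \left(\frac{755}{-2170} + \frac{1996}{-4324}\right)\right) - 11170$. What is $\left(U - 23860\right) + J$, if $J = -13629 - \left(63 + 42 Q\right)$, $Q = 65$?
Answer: $- \frac{19624622463}{469154} \approx -41830.0$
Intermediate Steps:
$J = -16422$ ($J = -13629 - 2793 = -16422$)
$U = - \frac{726161035}{469154}$ ($U = \left(9623 + \left(755 \left(- \frac{1}{2170}\right) + 1996 \left(- \frac{1}{4324}\right)\right)\right) - 11170 = \left(9623 - \frac{379797}{469154}\right) - 11170 = \frac{4514289145}{469154} - 11170 = - \frac{726161035}{469154} \approx -1547.8$)
$\left(U - 23860\right) + J = \left(- \frac{726161035}{469154} - 23860\right) - 16422 = - \frac{11920175475}{469154} - 16422 = - \frac{19624622463}{469154}$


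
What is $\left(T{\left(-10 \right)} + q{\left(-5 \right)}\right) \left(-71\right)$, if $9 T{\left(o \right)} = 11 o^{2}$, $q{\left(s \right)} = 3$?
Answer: $- \frac{80017}{9} \approx -8890.8$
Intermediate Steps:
$T{\left(o \right)} = \frac{11 o^{2}}{9}$
$\left(T{\left(-10 \right)} + q{\left(-5 \right)}\right) \left(-71\right) = \left(\frac{11 \left(-10\right)^{2}}{9} + 3\right) \left(-71\right) = \left(\frac{11}{9} \cdot 100 + 3\right) \left(-71\right) = \left(\frac{1100}{9} + 3\right) \left(-71\right) = \frac{1127}{9} \left(-71\right) = - \frac{80017}{9}$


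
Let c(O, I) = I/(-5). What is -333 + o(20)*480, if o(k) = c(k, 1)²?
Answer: -1569/5 ≈ -313.80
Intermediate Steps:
c(O, I) = -I/5 (c(O, I) = I*(-⅕) = -I/5)
o(k) = 1/25 (o(k) = (-⅕*1)² = (-⅕)² = 1/25)
-333 + o(20)*480 = -333 + (1/25)*480 = -333 + 96/5 = -1569/5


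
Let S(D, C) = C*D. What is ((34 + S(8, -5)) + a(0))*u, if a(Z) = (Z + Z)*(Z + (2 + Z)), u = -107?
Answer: 642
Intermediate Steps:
a(Z) = 2*Z*(2 + 2*Z) (a(Z) = (2*Z)*(2 + 2*Z) = 2*Z*(2 + 2*Z))
((34 + S(8, -5)) + a(0))*u = ((34 - 5*8) + 4*0*(1 + 0))*(-107) = ((34 - 40) + 4*0*1)*(-107) = (-6 + 0)*(-107) = -6*(-107) = 642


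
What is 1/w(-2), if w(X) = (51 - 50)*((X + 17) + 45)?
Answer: 1/60 ≈ 0.016667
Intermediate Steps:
w(X) = 62 + X (w(X) = 1*((17 + X) + 45) = 1*(62 + X) = 62 + X)
1/w(-2) = 1/(62 - 2) = 1/60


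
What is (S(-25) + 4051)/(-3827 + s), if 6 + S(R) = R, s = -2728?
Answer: -268/437 ≈ -0.61327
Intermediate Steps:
S(R) = -6 + R
(S(-25) + 4051)/(-3827 + s) = ((-6 - 25) + 4051)/(-3827 - 2728) = (-31 + 4051)/(-6555) = 4020*(-1/6555) = -268/437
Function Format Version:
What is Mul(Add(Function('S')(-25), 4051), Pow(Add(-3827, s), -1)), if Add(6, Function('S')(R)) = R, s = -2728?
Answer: Rational(-268, 437) ≈ -0.61327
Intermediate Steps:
Function('S')(R) = Add(-6, R)
Mul(Add(Function('S')(-25), 4051), Pow(Add(-3827, s), -1)) = Mul(Add(Add(-6, -25), 4051), Pow(Add(-3827, -2728), -1)) = Mul(Add(-31, 4051), Pow(-6555, -1)) = Mul(4020, Rational(-1, 6555)) = Rational(-268, 437)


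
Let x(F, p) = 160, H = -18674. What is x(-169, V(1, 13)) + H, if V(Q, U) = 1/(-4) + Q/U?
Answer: -18514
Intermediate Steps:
V(Q, U) = -1/4 + Q/U (V(Q, U) = 1*(-1/4) + Q/U = -1/4 + Q/U)
x(-169, V(1, 13)) + H = 160 - 18674 = -18514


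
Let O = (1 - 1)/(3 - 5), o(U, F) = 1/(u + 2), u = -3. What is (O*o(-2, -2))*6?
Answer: 0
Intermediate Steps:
o(U, F) = -1 (o(U, F) = 1/(-3 + 2) = 1/(-1) = -1)
O = 0 (O = 0/(-2) = 0*(-1/2) = 0)
(O*o(-2, -2))*6 = (0*(-1))*6 = 0*6 = 0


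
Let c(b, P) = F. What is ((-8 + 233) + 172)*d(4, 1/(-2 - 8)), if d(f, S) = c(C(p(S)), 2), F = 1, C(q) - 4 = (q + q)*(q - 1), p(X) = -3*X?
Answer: 397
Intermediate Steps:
C(q) = 4 + 2*q*(-1 + q) (C(q) = 4 + (q + q)*(q - 1) = 4 + (2*q)*(-1 + q) = 4 + 2*q*(-1 + q))
c(b, P) = 1
d(f, S) = 1
((-8 + 233) + 172)*d(4, 1/(-2 - 8)) = ((-8 + 233) + 172)*1 = (225 + 172)*1 = 397*1 = 397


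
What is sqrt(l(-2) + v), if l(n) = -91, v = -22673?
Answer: 2*I*sqrt(5691) ≈ 150.88*I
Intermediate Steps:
sqrt(l(-2) + v) = sqrt(-91 - 22673) = sqrt(-22764) = 2*I*sqrt(5691)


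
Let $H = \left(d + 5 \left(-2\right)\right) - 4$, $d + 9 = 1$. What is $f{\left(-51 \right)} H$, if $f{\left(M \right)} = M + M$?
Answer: $2244$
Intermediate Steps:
$d = -8$ ($d = -9 + 1 = -8$)
$f{\left(M \right)} = 2 M$
$H = -22$ ($H = \left(-8 + 5 \left(-2\right)\right) - 4 = \left(-8 - 10\right) - 4 = -18 - 4 = -22$)
$f{\left(-51 \right)} H = 2 \left(-51\right) \left(-22\right) = \left(-102\right) \left(-22\right) = 2244$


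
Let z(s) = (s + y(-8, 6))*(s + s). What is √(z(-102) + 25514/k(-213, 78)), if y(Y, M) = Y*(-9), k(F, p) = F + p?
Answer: √12010290/45 ≈ 77.013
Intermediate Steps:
y(Y, M) = -9*Y
z(s) = 2*s*(72 + s) (z(s) = (s - 9*(-8))*(s + s) = (s + 72)*(2*s) = (72 + s)*(2*s) = 2*s*(72 + s))
√(z(-102) + 25514/k(-213, 78)) = √(2*(-102)*(72 - 102) + 25514/(-213 + 78)) = √(2*(-102)*(-30) + 25514/(-135)) = √(6120 + 25514*(-1/135)) = √(6120 - 25514/135) = √(800686/135) = √12010290/45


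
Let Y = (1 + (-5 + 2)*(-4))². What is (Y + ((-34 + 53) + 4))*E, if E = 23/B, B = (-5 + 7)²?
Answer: 1104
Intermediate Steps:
B = 4 (B = 2² = 4)
E = 23/4 ≈ 5.7500
Y = 169 (Y = (1 - 3*(-4))² = (1 + 12)² = 13² = 169)
(Y + ((-34 + 53) + 4))*E = (169 + ((-34 + 53) + 4))*(23/4) = (169 + (19 + 4))*(23/4) = (169 + 23)*(23/4) = 192*(23/4) = 1104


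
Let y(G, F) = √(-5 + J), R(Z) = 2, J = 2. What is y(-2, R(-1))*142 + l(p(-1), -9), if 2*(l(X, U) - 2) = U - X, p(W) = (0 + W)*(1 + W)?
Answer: -5/2 + 142*I*√3 ≈ -2.5 + 245.95*I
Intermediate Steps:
p(W) = W*(1 + W)
l(X, U) = 2 + U/2 - X/2 (l(X, U) = 2 + (U - X)/2 = 2 + (U/2 - X/2) = 2 + U/2 - X/2)
y(G, F) = I*√3 (y(G, F) = √(-5 + 2) = √(-3) = I*√3)
y(-2, R(-1))*142 + l(p(-1), -9) = (I*√3)*142 + (2 + (½)*(-9) - (-1)*(1 - 1)/2) = 142*I*√3 + (2 - 9/2 - (-1)*0/2) = 142*I*√3 + (2 - 9/2 - ½*0) = 142*I*√3 + (2 - 9/2 + 0) = 142*I*√3 - 5/2 = -5/2 + 142*I*√3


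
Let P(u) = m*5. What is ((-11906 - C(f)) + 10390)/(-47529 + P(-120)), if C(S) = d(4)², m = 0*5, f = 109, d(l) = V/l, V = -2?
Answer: 6065/190116 ≈ 0.031902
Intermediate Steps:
d(l) = -2/l
m = 0
C(S) = ¼ (C(S) = (-2/4)² = (-2*¼)² = (-½)² = ¼)
P(u) = 0 (P(u) = 0*5 = 0)
((-11906 - C(f)) + 10390)/(-47529 + P(-120)) = ((-11906 - 1*¼) + 10390)/(-47529 + 0) = ((-11906 - ¼) + 10390)/(-47529) = (-47625/4 + 10390)*(-1/47529) = -6065/4*(-1/47529) = 6065/190116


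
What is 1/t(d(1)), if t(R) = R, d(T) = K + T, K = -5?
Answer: -¼ ≈ -0.25000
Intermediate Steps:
d(T) = -5 + T
1/t(d(1)) = 1/(-5 + 1) = 1/(-4) = -¼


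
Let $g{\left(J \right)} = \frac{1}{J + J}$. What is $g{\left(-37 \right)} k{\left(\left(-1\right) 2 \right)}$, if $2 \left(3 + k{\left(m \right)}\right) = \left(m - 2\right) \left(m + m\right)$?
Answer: $- \frac{5}{74} \approx -0.067568$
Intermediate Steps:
$k{\left(m \right)} = -3 + m \left(-2 + m\right)$ ($k{\left(m \right)} = -3 + \frac{\left(m - 2\right) \left(m + m\right)}{2} = -3 + \frac{\left(-2 + m\right) 2 m}{2} = -3 + \frac{2 m \left(-2 + m\right)}{2} = -3 + m \left(-2 + m\right)$)
$g{\left(J \right)} = \frac{1}{2 J}$
$g{\left(-37 \right)} k{\left(\left(-1\right) 2 \right)} = \frac{1}{2 \left(-37\right)} \left(-3 + \left(\left(-1\right) 2\right)^{2} - 2 \left(\left(-1\right) 2\right)\right) = \frac{1}{2} \left(- \frac{1}{37}\right) \left(-3 + \left(-2\right)^{2} - -4\right) = - \frac{-3 + 4 + 4}{74} = \left(- \frac{1}{74}\right) 5 = - \frac{5}{74}$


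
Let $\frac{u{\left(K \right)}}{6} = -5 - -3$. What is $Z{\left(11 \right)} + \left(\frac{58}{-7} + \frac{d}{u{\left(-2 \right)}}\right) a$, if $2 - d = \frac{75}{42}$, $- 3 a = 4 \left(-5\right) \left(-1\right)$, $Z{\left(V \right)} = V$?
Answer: $\frac{929}{14} \approx 66.357$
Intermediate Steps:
$u{\left(K \right)} = -12$ ($u{\left(K \right)} = 6 \left(-5 - -3\right) = 6 \left(-5 + 3\right) = 6 \left(-2\right) = -12$)
$a = - \frac{20}{3}$ ($a = - \frac{4 \left(-5\right) \left(-1\right)}{3} = - \frac{\left(-20\right) \left(-1\right)}{3} = \left(- \frac{1}{3}\right) 20 = - \frac{20}{3} \approx -6.6667$)
$d = \frac{3}{14}$ ($d = 2 - \frac{75}{42} = 2 - 75 \cdot \frac{1}{42} = 2 - \frac{25}{14} = \frac{3}{14} \approx 0.21429$)
$Z{\left(11 \right)} + \left(\frac{58}{-7} + \frac{d}{u{\left(-2 \right)}}\right) a = 11 + \left(\frac{58}{-7} + \frac{3}{14 \left(-12\right)}\right) \left(- \frac{20}{3}\right) = 11 + \left(58 \left(- \frac{1}{7}\right) + \frac{3}{14} \left(- \frac{1}{12}\right)\right) \left(- \frac{20}{3}\right) = 11 + \left(- \frac{58}{7} - \frac{1}{56}\right) \left(- \frac{20}{3}\right) = 11 - - \frac{775}{14} = 11 + \frac{775}{14} = \frac{929}{14}$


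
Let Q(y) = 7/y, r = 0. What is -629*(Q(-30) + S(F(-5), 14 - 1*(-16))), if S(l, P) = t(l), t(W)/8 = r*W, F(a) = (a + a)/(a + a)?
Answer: 4403/30 ≈ 146.77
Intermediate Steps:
F(a) = 1 (F(a) = (2*a)/((2*a)) = (2*a)*(1/(2*a)) = 1)
t(W) = 0 (t(W) = 8*(0*W) = 8*0 = 0)
S(l, P) = 0
-629*(Q(-30) + S(F(-5), 14 - 1*(-16))) = -629*(7/(-30) + 0) = -629*(7*(-1/30) + 0) = -629*(-7/30 + 0) = -629*(-7/30) = 4403/30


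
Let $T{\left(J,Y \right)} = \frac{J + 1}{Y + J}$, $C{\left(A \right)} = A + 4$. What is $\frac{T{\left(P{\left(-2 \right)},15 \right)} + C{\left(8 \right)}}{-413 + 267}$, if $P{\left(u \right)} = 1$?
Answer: $- \frac{97}{1168} \approx -0.083048$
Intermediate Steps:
$C{\left(A \right)} = 4 + A$
$T{\left(J,Y \right)} = \frac{1 + J}{J + Y}$
$\frac{T{\left(P{\left(-2 \right)},15 \right)} + C{\left(8 \right)}}{-413 + 267} = \frac{\frac{1 + 1}{1 + 15} + \left(4 + 8\right)}{-413 + 267} = \frac{\frac{1}{16} \cdot 2 + 12}{-146} = \left(\frac{1}{16} \cdot 2 + 12\right) \left(- \frac{1}{146}\right) = \left(\frac{1}{8} + 12\right) \left(- \frac{1}{146}\right) = \frac{97}{8} \left(- \frac{1}{146}\right) = - \frac{97}{1168}$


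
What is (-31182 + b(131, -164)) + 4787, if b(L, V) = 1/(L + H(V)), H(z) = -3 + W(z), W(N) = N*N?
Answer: -713298479/27024 ≈ -26395.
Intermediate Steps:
W(N) = N**2
H(z) = -3 + z**2
b(L, V) = 1/(-3 + L + V**2) (b(L, V) = 1/(L + (-3 + V**2)) = 1/(-3 + L + V**2))
(-31182 + b(131, -164)) + 4787 = (-31182 + 1/(-3 + 131 + (-164)**2)) + 4787 = (-31182 + 1/(-3 + 131 + 26896)) + 4787 = (-31182 + 1/27024) + 4787 = -842662367/27024 + 4787 = -713298479/27024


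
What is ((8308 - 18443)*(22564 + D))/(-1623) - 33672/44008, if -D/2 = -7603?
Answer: 701923397581/2976041 ≈ 2.3586e+5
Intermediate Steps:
D = 15206 (D = -2*(-7603) = 15206)
((8308 - 18443)*(22564 + D))/(-1623) - 33672/44008 = ((8308 - 18443)*(22564 + 15206))/(-1623) - 33672/44008 = -10135*37770*(-1/1623) - 33672*1/44008 = -382798950*(-1/1623) - 4209/5501 = 127599650/541 - 4209/5501 = 701923397581/2976041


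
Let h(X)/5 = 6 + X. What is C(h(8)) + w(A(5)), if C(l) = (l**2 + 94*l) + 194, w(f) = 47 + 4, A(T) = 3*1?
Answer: 11725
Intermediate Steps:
A(T) = 3
h(X) = 30 + 5*X (h(X) = 5*(6 + X) = 30 + 5*X)
w(f) = 51
C(l) = 194 + l**2 + 94*l
C(h(8)) + w(A(5)) = (194 + (30 + 5*8)**2 + 94*(30 + 5*8)) + 51 = (194 + (30 + 40)**2 + 94*(30 + 40)) + 51 = (194 + 70**2 + 94*70) + 51 = (194 + 4900 + 6580) + 51 = 11674 + 51 = 11725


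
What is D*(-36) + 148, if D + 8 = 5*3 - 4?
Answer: 40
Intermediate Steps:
D = 3 (D = -8 + (5*3 - 4) = -8 + (15 - 4) = -8 + 11 = 3)
D*(-36) + 148 = 3*(-36) + 148 = -108 + 148 = 40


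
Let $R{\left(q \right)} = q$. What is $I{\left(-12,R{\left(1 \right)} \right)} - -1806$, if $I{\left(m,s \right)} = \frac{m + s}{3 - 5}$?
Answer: $\frac{3623}{2} \approx 1811.5$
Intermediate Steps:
$I{\left(m,s \right)} = - \frac{m}{2} - \frac{s}{2}$ ($I{\left(m,s \right)} = \frac{m + s}{-2} = \left(m + s\right) \left(- \frac{1}{2}\right) = - \frac{m}{2} - \frac{s}{2}$)
$I{\left(-12,R{\left(1 \right)} \right)} - -1806 = \left(\left(- \frac{1}{2}\right) \left(-12\right) - \frac{1}{2}\right) - -1806 = \left(6 - \frac{1}{2}\right) + 1806 = \frac{11}{2} + 1806 = \frac{3623}{2}$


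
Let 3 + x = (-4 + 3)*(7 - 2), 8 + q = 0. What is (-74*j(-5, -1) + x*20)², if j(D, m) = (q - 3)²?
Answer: 83064996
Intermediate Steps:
q = -8 (q = -8 + 0 = -8)
j(D, m) = 121 (j(D, m) = (-8 - 3)² = (-11)² = 121)
x = -8 (x = -3 + (-4 + 3)*(7 - 2) = -3 - 1*5 = -3 - 5 = -8)
(-74*j(-5, -1) + x*20)² = (-74*121 - 8*20)² = (-8954 - 160)² = (-9114)² = 83064996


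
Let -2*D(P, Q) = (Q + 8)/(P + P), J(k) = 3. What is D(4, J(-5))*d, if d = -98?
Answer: 539/8 ≈ 67.375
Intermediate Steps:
D(P, Q) = -(8 + Q)/(4*P) (D(P, Q) = -(Q + 8)/(2*(P + P)) = -(8 + Q)/(2*(2*P)) = -(8 + Q)*1/(2*P)/2 = -(8 + Q)/(4*P))
D(4, J(-5))*d = ((¼)*(-8 - 1*3)/4)*(-98) = ((¼)*(¼)*(-8 - 3))*(-98) = ((¼)*(¼)*(-11))*(-98) = -11/16*(-98) = 539/8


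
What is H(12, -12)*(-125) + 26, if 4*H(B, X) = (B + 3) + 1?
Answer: -474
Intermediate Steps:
H(B, X) = 1 + B/4 (H(B, X) = ((B + 3) + 1)/4 = ((3 + B) + 1)/4 = (4 + B)/4 = 1 + B/4)
H(12, -12)*(-125) + 26 = (1 + (¼)*12)*(-125) + 26 = (1 + 3)*(-125) + 26 = 4*(-125) + 26 = -500 + 26 = -474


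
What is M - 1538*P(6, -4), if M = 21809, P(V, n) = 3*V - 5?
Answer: 1815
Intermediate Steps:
P(V, n) = -5 + 3*V
M - 1538*P(6, -4) = 21809 - 1538*(-5 + 3*6) = 21809 - 1538*(-5 + 18) = 21809 - 1538*13 = 21809 - 1*19994 = 21809 - 19994 = 1815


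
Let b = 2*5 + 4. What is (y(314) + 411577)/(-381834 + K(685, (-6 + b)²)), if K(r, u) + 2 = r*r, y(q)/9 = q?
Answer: 414403/87389 ≈ 4.7421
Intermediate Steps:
y(q) = 9*q
b = 14 (b = 10 + 4 = 14)
K(r, u) = -2 + r² (K(r, u) = -2 + r*r = -2 + r²)
(y(314) + 411577)/(-381834 + K(685, (-6 + b)²)) = (9*314 + 411577)/(-381834 + (-2 + 685²)) = (2826 + 411577)/(-381834 + (-2 + 469225)) = 414403/(-381834 + 469223) = 414403/87389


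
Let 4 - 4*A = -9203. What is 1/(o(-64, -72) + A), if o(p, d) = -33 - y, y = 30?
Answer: 4/8955 ≈ 0.00044668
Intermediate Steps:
A = 9207/4 (A = 1 - 1/4*(-9203) = 1 + 9203/4 = 9207/4 ≈ 2301.8)
o(p, d) = -63 (o(p, d) = -33 - 1*30 = -33 - 30 = -63)
1/(o(-64, -72) + A) = 1/(-63 + 9207/4) = 1/(8955/4) = 4/8955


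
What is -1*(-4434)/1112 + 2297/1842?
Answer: 2680423/512076 ≈ 5.2344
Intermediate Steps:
-1*(-4434)/1112 + 2297/1842 = 4434*(1/1112) + 2297*(1/1842) = 2217/556 + 2297/1842 = 2680423/512076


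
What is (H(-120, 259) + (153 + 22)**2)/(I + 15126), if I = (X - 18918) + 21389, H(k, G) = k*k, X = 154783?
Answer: 9005/34476 ≈ 0.26120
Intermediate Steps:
H(k, G) = k**2
I = 157254 (I = (154783 - 18918) + 21389 = 135865 + 21389 = 157254)
(H(-120, 259) + (153 + 22)**2)/(I + 15126) = ((-120)**2 + (153 + 22)**2)/(157254 + 15126) = (14400 + 175**2)/172380 = (14400 + 30625)*(1/172380) = 45025*(1/172380) = 9005/34476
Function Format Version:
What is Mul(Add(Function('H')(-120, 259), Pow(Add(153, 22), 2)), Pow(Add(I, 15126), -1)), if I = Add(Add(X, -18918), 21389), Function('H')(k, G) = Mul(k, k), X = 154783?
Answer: Rational(9005, 34476) ≈ 0.26120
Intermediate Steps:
Function('H')(k, G) = Pow(k, 2)
I = 157254 (I = Add(Add(154783, -18918), 21389) = Add(135865, 21389) = 157254)
Mul(Add(Function('H')(-120, 259), Pow(Add(153, 22), 2)), Pow(Add(I, 15126), -1)) = Mul(Add(Pow(-120, 2), Pow(Add(153, 22), 2)), Pow(Add(157254, 15126), -1)) = Mul(Add(14400, Pow(175, 2)), Pow(172380, -1)) = Mul(Add(14400, 30625), Rational(1, 172380)) = Mul(45025, Rational(1, 172380)) = Rational(9005, 34476)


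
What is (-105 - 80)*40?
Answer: -7400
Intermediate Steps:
(-105 - 80)*40 = -185*40 = -7400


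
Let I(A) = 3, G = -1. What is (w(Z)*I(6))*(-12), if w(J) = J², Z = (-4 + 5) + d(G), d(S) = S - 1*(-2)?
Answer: -144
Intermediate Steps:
d(S) = 2 + S (d(S) = S + 2 = 2 + S)
Z = 2 (Z = (-4 + 5) + (2 - 1) = 1 + 1 = 2)
(w(Z)*I(6))*(-12) = (2²*3)*(-12) = (4*3)*(-12) = 12*(-12) = -144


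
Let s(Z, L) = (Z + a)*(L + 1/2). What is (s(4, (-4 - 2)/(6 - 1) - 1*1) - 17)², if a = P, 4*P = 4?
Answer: 2601/4 ≈ 650.25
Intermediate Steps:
P = 1 (P = (¼)*4 = 1)
a = 1
s(Z, L) = (1 + Z)*(½ + L) (s(Z, L) = (Z + 1)*(L + 1/2) = (1 + Z)*(L + ½) = (1 + Z)*(½ + L))
(s(4, (-4 - 2)/(6 - 1) - 1*1) - 17)² = ((½ + ((-4 - 2)/(6 - 1) - 1*1) + (½)*4 + ((-4 - 2)/(6 - 1) - 1*1)*4) - 17)² = ((½ + (-6/5 - 1) + 2 + (-6/5 - 1)*4) - 17)² = ((½ - 11/5 + 2 - 11/5*4) - 17)² = ((½ - 11/5 + 2 - 44/5) - 17)² = (-17/2 - 17)² = (-51/2)² = 2601/4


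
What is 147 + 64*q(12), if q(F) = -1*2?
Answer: 19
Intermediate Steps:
q(F) = -2
147 + 64*q(12) = 147 + 64*(-2) = 147 - 128 = 19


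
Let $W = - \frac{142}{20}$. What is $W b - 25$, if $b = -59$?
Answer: $\frac{3939}{10} \approx 393.9$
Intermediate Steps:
$W = - \frac{71}{10}$ ($W = \left(-142\right) \frac{1}{20} = - \frac{71}{10} \approx -7.1$)
$W b - 25 = \left(- \frac{71}{10}\right) \left(-59\right) - 25 = \frac{4189}{10} - 25 = \frac{3939}{10}$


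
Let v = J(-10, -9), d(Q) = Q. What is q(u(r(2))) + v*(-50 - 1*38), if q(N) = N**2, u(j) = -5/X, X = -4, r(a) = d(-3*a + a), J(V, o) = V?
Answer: 14105/16 ≈ 881.56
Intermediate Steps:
r(a) = -2*a (r(a) = -3*a + a = -2*a)
v = -10
u(j) = 5/4 (u(j) = -5/(-4) = -5*(-1/4) = 5/4)
q(u(r(2))) + v*(-50 - 1*38) = (5/4)**2 - 10*(-50 - 1*38) = 25/16 - 10*(-50 - 38) = 25/16 - 10*(-88) = 25/16 + 880 = 14105/16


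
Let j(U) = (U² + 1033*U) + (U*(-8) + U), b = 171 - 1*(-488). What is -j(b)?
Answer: -1110415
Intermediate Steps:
b = 659 (b = 171 + 488 = 659)
j(U) = U² + 1026*U (j(U) = (U² + 1033*U) + (-8*U + U) = (U² + 1033*U) - 7*U = U² + 1026*U)
-j(b) = -659*(1026 + 659) = -659*1685 = -1*1110415 = -1110415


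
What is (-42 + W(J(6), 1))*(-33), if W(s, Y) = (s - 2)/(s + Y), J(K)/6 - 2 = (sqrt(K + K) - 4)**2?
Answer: 6935808/5113 + 9504*sqrt(3)/5113 ≈ 1359.7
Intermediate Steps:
J(K) = 12 + 6*(-4 + sqrt(2)*sqrt(K))**2 (J(K) = 12 + 6*(sqrt(K + K) - 4)**2 = 12 + 6*(sqrt(2*K) - 4)**2 = 12 + 6*(sqrt(2)*sqrt(K) - 4)**2 = 12 + 6*(-4 + sqrt(2)*sqrt(K))**2)
W(s, Y) = (-2 + s)/(Y + s)
(-42 + W(J(6), 1))*(-33) = (-42 + (-2 + (12 + 6*(-4 + sqrt(2)*sqrt(6))**2))/(1 + (12 + 6*(-4 + sqrt(2)*sqrt(6))**2)))*(-33) = (-42 + (-2 + (12 + 6*(-4 + 2*sqrt(3))**2))/(1 + (12 + 6*(-4 + 2*sqrt(3))**2)))*(-33) = (-42 + (10 + 6*(-4 + 2*sqrt(3))**2)/(13 + 6*(-4 + 2*sqrt(3))**2))*(-33) = 1386 - 33*(10 + 6*(-4 + 2*sqrt(3))**2)/(13 + 6*(-4 + 2*sqrt(3))**2)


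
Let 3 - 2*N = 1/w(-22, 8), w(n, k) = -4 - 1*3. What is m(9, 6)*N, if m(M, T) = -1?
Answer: -11/7 ≈ -1.5714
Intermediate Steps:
w(n, k) = -7 (w(n, k) = -4 - 3 = -7)
N = 11/7 (N = 3/2 - 1/2/(-7) = 3/2 - 1/2*(-1/7) = 3/2 + 1/14 = 11/7 ≈ 1.5714)
m(9, 6)*N = -1*11/7 = -11/7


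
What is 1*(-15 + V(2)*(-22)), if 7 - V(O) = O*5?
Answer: 51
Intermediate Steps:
V(O) = 7 - 5*O (V(O) = 7 - O*5 = 7 - 5*O)
1*(-15 + V(2)*(-22)) = 1*(-15 + (7 - 5*2)*(-22)) = 1*(-15 + (7 - 10)*(-22)) = 1*(-15 - 3*(-22)) = 1*(-15 + 66) = 1*51 = 51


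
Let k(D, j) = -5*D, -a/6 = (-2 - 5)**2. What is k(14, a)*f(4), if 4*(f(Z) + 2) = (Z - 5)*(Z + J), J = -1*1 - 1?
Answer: 175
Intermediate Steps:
J = -2 (J = -1 - 1 = -2)
a = -294 (a = -6*(-2 - 5)**2 = -6*(-7)**2 = -6*49 = -294)
f(Z) = -2 + (-5 + Z)*(-2 + Z)/4 (f(Z) = -2 + ((Z - 5)*(Z - 2))/4 = -2 + ((-5 + Z)*(-2 + Z))/4 = -2 + (-5 + Z)*(-2 + Z)/4)
k(14, a)*f(4) = (-5*14)*(1/2 - 7/4*4 + (1/4)*4**2) = -70*(1/2 - 7 + (1/4)*16) = -70*(1/2 - 7 + 4) = -70*(-5/2) = 175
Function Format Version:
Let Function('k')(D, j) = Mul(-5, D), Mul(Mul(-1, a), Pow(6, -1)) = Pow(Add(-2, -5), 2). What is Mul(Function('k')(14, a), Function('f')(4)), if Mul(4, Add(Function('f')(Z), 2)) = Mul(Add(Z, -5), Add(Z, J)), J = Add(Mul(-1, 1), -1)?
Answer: 175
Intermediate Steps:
J = -2 (J = Add(-1, -1) = -2)
a = -294 (a = Mul(-6, Pow(Add(-2, -5), 2)) = Mul(-6, Pow(-7, 2)) = Mul(-6, 49) = -294)
Function('f')(Z) = Add(-2, Mul(Rational(1, 4), Add(-5, Z), Add(-2, Z))) (Function('f')(Z) = Add(-2, Mul(Rational(1, 4), Mul(Add(Z, -5), Add(Z, -2)))) = Add(-2, Mul(Rational(1, 4), Mul(Add(-5, Z), Add(-2, Z)))) = Add(-2, Mul(Rational(1, 4), Add(-5, Z), Add(-2, Z))))
Mul(Function('k')(14, a), Function('f')(4)) = Mul(Mul(-5, 14), Add(Rational(1, 2), Mul(Rational(-7, 4), 4), Mul(Rational(1, 4), Pow(4, 2)))) = Mul(-70, Add(Rational(1, 2), -7, Mul(Rational(1, 4), 16))) = Mul(-70, Add(Rational(1, 2), -7, 4)) = Mul(-70, Rational(-5, 2)) = 175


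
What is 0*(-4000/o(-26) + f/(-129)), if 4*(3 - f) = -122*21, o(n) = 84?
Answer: 0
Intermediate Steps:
f = 1287/2 (f = 3 - (-61)*21/2 = 3 - 1/4*(-2562) = 3 + 1281/2 = 1287/2 ≈ 643.50)
0*(-4000/o(-26) + f/(-129)) = 0*(-4000/84 + (1287/2)/(-129)) = 0*(-4000*1/84 + (1287/2)*(-1/129)) = 0*(-1000/21 - 429/86) = 0*(-95009/1806) = 0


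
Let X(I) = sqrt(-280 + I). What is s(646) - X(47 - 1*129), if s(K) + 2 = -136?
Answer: -138 - I*sqrt(362) ≈ -138.0 - 19.026*I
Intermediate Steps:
s(K) = -138 (s(K) = -2 - 136 = -138)
s(646) - X(47 - 1*129) = -138 - sqrt(-280 + (47 - 1*129)) = -138 - sqrt(-280 + (47 - 129)) = -138 - sqrt(-280 - 82) = -138 - sqrt(-362) = -138 - I*sqrt(362)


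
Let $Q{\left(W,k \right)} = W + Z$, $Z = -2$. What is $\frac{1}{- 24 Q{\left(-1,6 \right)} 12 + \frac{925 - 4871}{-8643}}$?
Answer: $\frac{8643}{7471498} \approx 0.0011568$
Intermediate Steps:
$Q{\left(W,k \right)} = -2 + W$ ($Q{\left(W,k \right)} = W - 2 = -2 + W$)
$\frac{1}{- 24 Q{\left(-1,6 \right)} 12 + \frac{925 - 4871}{-8643}} = \frac{1}{- 24 \left(-2 - 1\right) 12 + \frac{925 - 4871}{-8643}} = \frac{1}{- 24 \left(\left(-3\right) 12\right) - - \frac{3946}{8643}} = \frac{1}{\left(-24\right) \left(-36\right) + \frac{3946}{8643}} = \frac{1}{864 + \frac{3946}{8643}} = \frac{1}{\frac{7471498}{8643}} = \frac{8643}{7471498}$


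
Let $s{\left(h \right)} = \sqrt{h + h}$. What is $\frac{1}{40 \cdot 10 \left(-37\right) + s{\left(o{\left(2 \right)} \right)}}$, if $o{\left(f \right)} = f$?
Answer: $- \frac{1}{14798} \approx -6.7577 \cdot 10^{-5}$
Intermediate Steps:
$s{\left(h \right)} = \sqrt{2} \sqrt{h}$ ($s{\left(h \right)} = \sqrt{2 h} = \sqrt{2} \sqrt{h}$)
$\frac{1}{40 \cdot 10 \left(-37\right) + s{\left(o{\left(2 \right)} \right)}} = \frac{1}{40 \cdot 10 \left(-37\right) + \sqrt{2} \sqrt{2}} = \frac{1}{400 \left(-37\right) + 2} = \frac{1}{-14800 + 2} = \frac{1}{-14798} = - \frac{1}{14798}$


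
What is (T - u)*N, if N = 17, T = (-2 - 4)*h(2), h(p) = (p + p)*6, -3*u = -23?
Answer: -7735/3 ≈ -2578.3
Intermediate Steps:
u = 23/3 (u = -⅓*(-23) = 23/3 ≈ 7.6667)
h(p) = 12*p (h(p) = (2*p)*6 = 12*p)
T = -144 (T = (-2 - 4)*(12*2) = -6*24 = -144)
(T - u)*N = (-144 - 1*23/3)*17 = (-144 - 23/3)*17 = -455/3*17 = -7735/3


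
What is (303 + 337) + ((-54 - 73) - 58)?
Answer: 455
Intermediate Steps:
(303 + 337) + ((-54 - 73) - 58) = 640 + (-127 - 58) = 640 - 185 = 455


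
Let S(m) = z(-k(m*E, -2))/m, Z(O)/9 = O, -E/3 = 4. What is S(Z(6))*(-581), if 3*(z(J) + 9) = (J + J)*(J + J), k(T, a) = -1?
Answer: 13363/162 ≈ 82.488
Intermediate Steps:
E = -12 (E = -3*4 = -12)
Z(O) = 9*O
z(J) = -9 + 4*J²/3 (z(J) = -9 + ((J + J)*(J + J))/3 = -9 + ((2*J)*(2*J))/3 = -9 + (4*J²)/3 = -9 + 4*J²/3)
S(m) = -23/(3*m) (S(m) = (-9 + 4*(-1*(-1))²/3)/m = (-9 + (4/3)*1²)/m = (-9 + (4/3)*1)/m = (-9 + 4/3)/m = -23/(3*m))
S(Z(6))*(-581) = -23/(3*(9*6))*(-581) = -23/3/54*(-581) = -23/3*1/54*(-581) = -23/162*(-581) = 13363/162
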